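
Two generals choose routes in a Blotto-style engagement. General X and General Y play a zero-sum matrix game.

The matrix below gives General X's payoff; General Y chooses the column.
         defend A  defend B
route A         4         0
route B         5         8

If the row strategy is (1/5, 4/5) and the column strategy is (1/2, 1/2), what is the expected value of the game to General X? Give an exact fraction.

28/5

Against (1/2, 1/2), each row's expected payoff is route A: 2; route B: 13/2.
Taking the (1/5, 4/5)-weighted average: (1/5)·(2) + (4/5)·(13/2) = 28/5.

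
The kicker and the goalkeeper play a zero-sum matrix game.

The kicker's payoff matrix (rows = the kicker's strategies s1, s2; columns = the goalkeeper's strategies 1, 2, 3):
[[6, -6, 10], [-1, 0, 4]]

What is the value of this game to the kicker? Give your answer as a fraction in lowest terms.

-6/13

Column 3 is strictly dominated by 1 for the goalkeeper (it gives the kicker more in every row).
The remaining 2×2 game on (s1, s2) × (1, 2) has no saddle point. Let the kicker play s1 with probability p; indifference gives 6p − (1−p) = −6p, so p = 1/13.
Similarly the goalkeeper's optimal q on 1 is 6/13, and the value is 6·(6/13) + (-6)·(7/13) = -6/13.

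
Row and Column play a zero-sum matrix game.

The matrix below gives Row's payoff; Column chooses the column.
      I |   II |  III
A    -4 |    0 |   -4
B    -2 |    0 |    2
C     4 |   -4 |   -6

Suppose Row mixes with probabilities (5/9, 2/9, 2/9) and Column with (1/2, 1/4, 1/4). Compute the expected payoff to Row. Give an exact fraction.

Against (1/2, 1/4, 1/4), each row's expected payoff is A: -3; B: -1/2; C: -1/2.
Taking the (5/9, 2/9, 2/9)-weighted average: (5/9)·(-3) + (2/9)·(-1/2) + (2/9)·(-1/2) = -17/9.

-17/9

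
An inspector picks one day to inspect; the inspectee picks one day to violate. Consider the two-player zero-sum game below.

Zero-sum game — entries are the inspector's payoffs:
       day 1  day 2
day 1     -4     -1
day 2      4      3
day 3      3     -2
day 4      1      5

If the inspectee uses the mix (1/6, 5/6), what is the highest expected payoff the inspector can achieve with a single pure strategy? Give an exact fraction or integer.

day 1: (-4)·(1/6) + (-1)·(5/6) = -3/2.
day 2: (4)·(1/6) + (3)·(5/6) = 19/6.
day 3: (3)·(1/6) + (-2)·(5/6) = -7/6.
day 4: (1)·(1/6) + (5)·(5/6) = 13/3.
The best pure response is day 4 with expected payoff 13/3.

13/3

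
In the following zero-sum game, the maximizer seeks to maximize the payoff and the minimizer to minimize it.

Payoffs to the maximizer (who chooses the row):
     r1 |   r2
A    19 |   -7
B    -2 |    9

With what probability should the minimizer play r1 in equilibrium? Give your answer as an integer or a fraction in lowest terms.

Row minima are -7 and -2, so the maximizer's maximin is -2; column maxima are 19 and 9, so the minimizer's minimax is 9. These differ, so the equilibrium is in mixed strategies.
Let the minimizer play r1 with probability q. The maximizer is indifferent when 19q − 7(1−q) = −2q + 9(1−q), giving q = 16/37.

16/37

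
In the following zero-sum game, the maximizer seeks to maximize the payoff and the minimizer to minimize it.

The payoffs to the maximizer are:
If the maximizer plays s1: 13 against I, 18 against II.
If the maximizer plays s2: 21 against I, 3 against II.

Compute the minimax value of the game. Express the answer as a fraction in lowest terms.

Row minima are 13 and 3, so the maximizer's maximin is 13; column maxima are 21 and 18, so the minimizer's minimax is 18. These differ, so the equilibrium is in mixed strategies.
Let the maximizer play s1 with probability p. The minimizer is indifferent when 13p + 21(1−p) = 18p + 3(1−p), giving p = 18/23.
Let the minimizer play I with probability q. The maximizer is indifferent when 13q + 18(1−q) = 21q + 3(1−q), giving q = 15/23.
The value is 13·(15/23) + (18)·(8/23) = 339/23.

339/23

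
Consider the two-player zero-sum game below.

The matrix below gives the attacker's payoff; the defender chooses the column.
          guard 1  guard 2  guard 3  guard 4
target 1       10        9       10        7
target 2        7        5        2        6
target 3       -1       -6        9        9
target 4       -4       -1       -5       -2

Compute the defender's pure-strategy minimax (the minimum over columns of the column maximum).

The worst case (largest entry) in each column is guard 1: 10, guard 2: 9, guard 3: 10, guard 4: 9.
The best (smallest) of these is 9.

9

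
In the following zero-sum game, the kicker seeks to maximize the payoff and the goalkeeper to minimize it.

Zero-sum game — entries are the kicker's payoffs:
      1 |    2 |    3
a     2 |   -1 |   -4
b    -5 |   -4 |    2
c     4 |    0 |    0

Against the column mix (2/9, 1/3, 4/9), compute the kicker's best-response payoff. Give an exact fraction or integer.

a: (2)·(2/9) + (-1)·(1/3) + (-4)·(4/9) = -5/3.
b: (-5)·(2/9) + (-4)·(1/3) + (2)·(4/9) = -14/9.
c: (4)·(2/9) + (0)·(1/3) + (0)·(4/9) = 8/9.
The best pure response is c with expected payoff 8/9.

8/9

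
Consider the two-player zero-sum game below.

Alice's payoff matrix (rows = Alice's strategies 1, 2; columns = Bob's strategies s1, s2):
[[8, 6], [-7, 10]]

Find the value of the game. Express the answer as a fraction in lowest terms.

122/19

Row minima are 6 and -7, so Alice's maximin is 6; column maxima are 8 and 10, so Bob's minimax is 8. These differ, so the equilibrium is in mixed strategies.
Let Alice play 1 with probability p. Bob is indifferent when 8p − 7(1−p) = 6p + 10(1−p), giving p = 17/19.
Let Bob play s1 with probability q. Alice is indifferent when 8q + 6(1−q) = −7q + 10(1−q), giving q = 4/19.
The value is 8·(4/19) + (6)·(15/19) = 122/19.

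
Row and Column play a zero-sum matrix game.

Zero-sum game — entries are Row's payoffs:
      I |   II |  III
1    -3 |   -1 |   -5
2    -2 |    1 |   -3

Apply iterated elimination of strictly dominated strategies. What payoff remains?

Row 1 is strictly dominated by row 2 (-2>-3, 1>-1, -3>-5); eliminate 1.
Column II is strictly dominated by I for Column (-2<1); eliminate II.
Column I is strictly dominated by III for Column (-3<-2); eliminate I.
Only (2, III) remains, with payoff -3.

-3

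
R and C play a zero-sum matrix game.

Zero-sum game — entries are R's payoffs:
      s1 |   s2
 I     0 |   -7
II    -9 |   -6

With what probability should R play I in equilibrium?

Row minima are -7 and -9, so R's maximin is -7; column maxima are 0 and -6, so C's minimax is -6. These differ, so the equilibrium is in mixed strategies.
Let R play I with probability p. C is indifferent when −9(1−p) = −7p − 6(1−p), giving p = 3/10.

3/10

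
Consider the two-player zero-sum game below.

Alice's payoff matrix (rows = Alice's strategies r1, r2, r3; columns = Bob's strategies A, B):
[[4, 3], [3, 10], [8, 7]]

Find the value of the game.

59/8

Row r1 is strictly dominated by row r3, so Alice never plays it.
The remaining 2×2 game on (r2, r3) × (A, B) has no saddle point. Let Alice play r2 with probability p; indifference gives 3p + 8(1−p) = 10p + 7(1−p), so p = 1/8.
Similarly Bob's optimal q on A is 3/8, and the value is 3·(3/8) + (10)·(5/8) = 59/8.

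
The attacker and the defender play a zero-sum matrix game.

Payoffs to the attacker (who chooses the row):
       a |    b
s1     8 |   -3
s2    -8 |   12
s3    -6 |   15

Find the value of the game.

Row s2 is strictly dominated by row s3, so the attacker never plays it.
The remaining 2×2 game on (s1, s3) × (a, b) has no saddle point. Let the attacker play s1 with probability p; indifference gives 8p − 6(1−p) = −3p + 15(1−p), so p = 21/32.
Similarly the defender's optimal q on a is 9/16, and the value is 8·(9/16) + (-3)·(7/16) = 51/16.

51/16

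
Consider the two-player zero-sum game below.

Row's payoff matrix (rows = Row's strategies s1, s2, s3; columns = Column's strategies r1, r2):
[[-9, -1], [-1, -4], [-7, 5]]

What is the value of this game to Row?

Row s1 is strictly dominated by row s3, so Row never plays it.
The remaining 2×2 game on (s2, s3) × (r1, r2) has no saddle point. Let Row play s2 with probability p; indifference gives −p − 7(1−p) = −4p + 5(1−p), so p = 4/5.
Similarly Column's optimal q on r1 is 3/5, and the value is -1·(3/5) + (-4)·(2/5) = -11/5.

-11/5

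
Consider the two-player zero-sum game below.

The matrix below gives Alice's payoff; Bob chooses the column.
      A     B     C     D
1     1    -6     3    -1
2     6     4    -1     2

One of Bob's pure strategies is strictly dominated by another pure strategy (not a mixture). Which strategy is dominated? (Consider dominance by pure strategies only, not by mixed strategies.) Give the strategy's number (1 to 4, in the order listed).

Bob prefers columns that give Alice less. Compare A with B: -6 < 1, 4 < 6.
So B strictly dominates A for Bob; A is strictly dominated.

1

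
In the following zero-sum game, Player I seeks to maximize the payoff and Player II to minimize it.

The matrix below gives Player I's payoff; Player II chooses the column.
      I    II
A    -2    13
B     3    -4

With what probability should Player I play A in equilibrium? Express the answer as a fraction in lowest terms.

7/22

Row minima are -2 and -4, so Player I's maximin is -2; column maxima are 3 and 13, so Player II's minimax is 3. These differ, so the equilibrium is in mixed strategies.
Let Player I play A with probability p. Player II is indifferent when −2p + 3(1−p) = 13p − 4(1−p), giving p = 7/22.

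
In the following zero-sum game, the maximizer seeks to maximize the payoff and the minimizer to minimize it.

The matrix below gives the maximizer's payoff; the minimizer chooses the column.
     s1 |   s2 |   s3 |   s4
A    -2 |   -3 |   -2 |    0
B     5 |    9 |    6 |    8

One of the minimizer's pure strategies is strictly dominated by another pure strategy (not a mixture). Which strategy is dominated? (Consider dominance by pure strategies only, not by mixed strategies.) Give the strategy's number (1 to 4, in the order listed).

4

The minimizer prefers columns that give the maximizer less. Compare s4 with s1: -2 < 0, 5 < 8.
So s1 strictly dominates s4 for the minimizer; s4 is strictly dominated.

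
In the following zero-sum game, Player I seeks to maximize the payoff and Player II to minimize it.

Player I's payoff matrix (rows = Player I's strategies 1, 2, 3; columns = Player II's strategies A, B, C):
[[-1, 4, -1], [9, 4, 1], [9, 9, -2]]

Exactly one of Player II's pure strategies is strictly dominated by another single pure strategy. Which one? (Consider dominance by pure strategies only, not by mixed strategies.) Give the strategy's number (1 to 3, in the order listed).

Player II prefers columns that give Player I less. Compare B with C: -1 < 4, 1 < 4, -2 < 9.
So C strictly dominates B for Player II; B is strictly dominated.

2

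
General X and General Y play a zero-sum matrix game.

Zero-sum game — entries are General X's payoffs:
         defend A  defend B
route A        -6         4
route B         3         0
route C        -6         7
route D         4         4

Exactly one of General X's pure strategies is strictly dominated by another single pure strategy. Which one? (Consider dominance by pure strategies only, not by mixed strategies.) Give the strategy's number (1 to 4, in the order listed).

2

Compare route B with route D: 4 > 3, 4 > 0.
So route D strictly dominates route B for General X; route B is strictly dominated.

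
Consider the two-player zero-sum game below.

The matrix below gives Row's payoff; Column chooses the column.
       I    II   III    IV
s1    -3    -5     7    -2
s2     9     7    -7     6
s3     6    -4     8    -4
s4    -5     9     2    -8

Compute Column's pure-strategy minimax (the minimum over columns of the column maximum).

The worst case (largest entry) in each column is I: 9, II: 9, III: 8, IV: 6.
The best (smallest) of these is 6.

6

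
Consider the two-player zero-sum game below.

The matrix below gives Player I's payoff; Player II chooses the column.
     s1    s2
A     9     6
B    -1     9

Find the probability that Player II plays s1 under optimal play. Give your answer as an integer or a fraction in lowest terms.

3/13

Row minima are 6 and -1, so Player I's maximin is 6; column maxima are 9 and 9, so Player II's minimax is 9. These differ, so the equilibrium is in mixed strategies.
Let Player II play s1 with probability q. Player I is indifferent when 9q + 6(1−q) = −q + 9(1−q), giving q = 3/13.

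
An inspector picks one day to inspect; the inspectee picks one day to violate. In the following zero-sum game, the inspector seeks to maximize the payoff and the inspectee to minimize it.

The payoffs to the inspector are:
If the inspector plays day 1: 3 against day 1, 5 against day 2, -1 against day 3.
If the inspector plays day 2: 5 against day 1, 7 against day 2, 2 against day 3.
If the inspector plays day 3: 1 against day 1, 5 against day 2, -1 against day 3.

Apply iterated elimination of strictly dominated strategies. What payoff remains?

Column day 1 is strictly dominated by day 3 for the inspectee (-1<3, 2<5, -1<1); eliminate day 1.
Row day 1 is strictly dominated by row day 2 (7>5, 2>-1); eliminate day 1.
Column day 2 is strictly dominated by day 3 for the inspectee (2<7, -1<5); eliminate day 2.
Row day 3 is strictly dominated by row day 2 (2>-1); eliminate day 3.
Only (day 2, day 3) remains, with payoff 2.

2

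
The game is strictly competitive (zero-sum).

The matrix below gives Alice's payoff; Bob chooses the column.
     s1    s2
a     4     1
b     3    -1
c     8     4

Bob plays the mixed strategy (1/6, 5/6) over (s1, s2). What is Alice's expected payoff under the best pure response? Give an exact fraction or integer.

a: (4)·(1/6) + (1)·(5/6) = 3/2.
b: (3)·(1/6) + (-1)·(5/6) = -1/3.
c: (8)·(1/6) + (4)·(5/6) = 14/3.
The best pure response is c with expected payoff 14/3.

14/3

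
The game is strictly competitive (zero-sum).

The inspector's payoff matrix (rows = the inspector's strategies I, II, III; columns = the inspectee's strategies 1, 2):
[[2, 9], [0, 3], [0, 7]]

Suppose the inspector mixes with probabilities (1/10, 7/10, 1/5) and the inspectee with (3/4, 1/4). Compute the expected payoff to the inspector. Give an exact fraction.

Against (3/4, 1/4), each row's expected payoff is I: 15/4; II: 3/4; III: 7/4.
Taking the (1/10, 7/10, 1/5)-weighted average: (1/10)·(15/4) + (7/10)·(3/4) + (1/5)·(7/4) = 5/4.

5/4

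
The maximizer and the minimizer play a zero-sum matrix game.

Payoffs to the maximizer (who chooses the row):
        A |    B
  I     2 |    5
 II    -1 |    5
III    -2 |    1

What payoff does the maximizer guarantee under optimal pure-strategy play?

2

Row minima: 2, -1, -2 → the maximizer's maximin is 2.
Column maxima: 2, 5 → the minimizer's minimax is 2.
They coincide at (I, A), so the value is 2.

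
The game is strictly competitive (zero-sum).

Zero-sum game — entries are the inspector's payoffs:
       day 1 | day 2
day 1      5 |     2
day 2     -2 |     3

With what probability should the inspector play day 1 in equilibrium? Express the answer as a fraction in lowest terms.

5/8

Row minima are 2 and -2, so the inspector's maximin is 2; column maxima are 5 and 3, so the inspectee's minimax is 3. These differ, so the equilibrium is in mixed strategies.
Let the inspector play day 1 with probability p. The inspectee is indifferent when 5p − 2(1−p) = 2p + 3(1−p), giving p = 5/8.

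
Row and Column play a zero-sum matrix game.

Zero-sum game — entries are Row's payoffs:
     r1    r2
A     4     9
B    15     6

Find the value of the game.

Row minima are 4 and 6, so Row's maximin is 6; column maxima are 15 and 9, so Column's minimax is 9. These differ, so the equilibrium is in mixed strategies.
Let Row play A with probability p. Column is indifferent when 4p + 15(1−p) = 9p + 6(1−p), giving p = 9/14.
Let Column play r1 with probability q. Row is indifferent when 4q + 9(1−q) = 15q + 6(1−q), giving q = 3/14.
The value is 4·(3/14) + (9)·(11/14) = 111/14.

111/14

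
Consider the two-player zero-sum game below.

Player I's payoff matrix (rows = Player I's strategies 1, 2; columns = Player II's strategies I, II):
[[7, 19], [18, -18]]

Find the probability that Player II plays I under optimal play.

37/48

Row minima are 7 and -18, so Player I's maximin is 7; column maxima are 18 and 19, so Player II's minimax is 18. These differ, so the equilibrium is in mixed strategies.
Let Player II play I with probability q. Player I is indifferent when 7q + 19(1−q) = 18q − 18(1−q), giving q = 37/48.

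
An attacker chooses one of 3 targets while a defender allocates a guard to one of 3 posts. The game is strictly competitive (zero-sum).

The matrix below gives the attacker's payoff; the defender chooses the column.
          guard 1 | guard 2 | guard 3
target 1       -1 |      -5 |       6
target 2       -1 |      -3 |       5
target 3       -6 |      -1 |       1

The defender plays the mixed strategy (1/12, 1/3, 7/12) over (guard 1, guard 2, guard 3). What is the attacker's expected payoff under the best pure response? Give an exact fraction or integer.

target 1: (-1)·(1/12) + (-5)·(1/3) + (6)·(7/12) = 7/4.
target 2: (-1)·(1/12) + (-3)·(1/3) + (5)·(7/12) = 11/6.
target 3: (-6)·(1/12) + (-1)·(1/3) + (1)·(7/12) = -1/4.
The best pure response is target 2 with expected payoff 11/6.

11/6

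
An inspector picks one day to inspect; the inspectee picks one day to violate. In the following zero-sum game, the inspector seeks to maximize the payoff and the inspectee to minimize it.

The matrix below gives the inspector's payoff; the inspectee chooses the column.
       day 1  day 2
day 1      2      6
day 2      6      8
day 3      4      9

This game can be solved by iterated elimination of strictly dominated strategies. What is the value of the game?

6

Column day 2 is strictly dominated by day 1 for the inspectee (2<6, 6<8, 4<9); eliminate day 2.
Row day 1 is strictly dominated by row day 2 (6>2); eliminate day 1.
Row day 3 is strictly dominated by row day 2 (6>4); eliminate day 3.
Only (day 2, day 1) remains, with payoff 6.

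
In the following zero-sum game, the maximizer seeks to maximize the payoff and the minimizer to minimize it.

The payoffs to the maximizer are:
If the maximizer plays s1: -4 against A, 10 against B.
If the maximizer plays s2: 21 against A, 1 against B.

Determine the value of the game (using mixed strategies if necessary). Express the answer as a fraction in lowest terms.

Row minima are -4 and 1, so the maximizer's maximin is 1; column maxima are 21 and 10, so the minimizer's minimax is 10. These differ, so the equilibrium is in mixed strategies.
Let the maximizer play s1 with probability p. The minimizer is indifferent when −4p + 21(1−p) = 10p + (1−p), giving p = 10/17.
Let the minimizer play A with probability q. The maximizer is indifferent when −4q + 10(1−q) = 21q + (1−q), giving q = 9/34.
The value is -4·(9/34) + (10)·(25/34) = 107/17.

107/17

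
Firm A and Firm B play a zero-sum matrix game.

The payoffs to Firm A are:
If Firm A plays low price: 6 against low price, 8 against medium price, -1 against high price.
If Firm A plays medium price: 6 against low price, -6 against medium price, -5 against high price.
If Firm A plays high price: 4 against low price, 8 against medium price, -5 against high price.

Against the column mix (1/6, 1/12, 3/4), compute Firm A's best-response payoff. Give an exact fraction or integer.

low price: (6)·(1/6) + (8)·(1/12) + (-1)·(3/4) = 11/12.
medium price: (6)·(1/6) + (-6)·(1/12) + (-5)·(3/4) = -13/4.
high price: (4)·(1/6) + (8)·(1/12) + (-5)·(3/4) = -29/12.
The best pure response is low price with expected payoff 11/12.

11/12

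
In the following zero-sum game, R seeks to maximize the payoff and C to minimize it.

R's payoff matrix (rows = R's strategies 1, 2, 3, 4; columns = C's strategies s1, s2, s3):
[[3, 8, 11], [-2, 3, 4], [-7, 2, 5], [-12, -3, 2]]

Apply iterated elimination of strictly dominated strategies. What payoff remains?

3

Row 3 is strictly dominated by row 1 (3>-7, 8>2, 11>5); eliminate 3.
Column s3 is strictly dominated by s1 for C (3<11, -2<4, -12<2); eliminate s3.
Column s2 is strictly dominated by s1 for C (3<8, -2<3, -12<-3); eliminate s2.
Row 2 is strictly dominated by row 1 (3>-2); eliminate 2.
Row 4 is strictly dominated by row 1 (3>-12); eliminate 4.
Only (1, s1) remains, with payoff 3.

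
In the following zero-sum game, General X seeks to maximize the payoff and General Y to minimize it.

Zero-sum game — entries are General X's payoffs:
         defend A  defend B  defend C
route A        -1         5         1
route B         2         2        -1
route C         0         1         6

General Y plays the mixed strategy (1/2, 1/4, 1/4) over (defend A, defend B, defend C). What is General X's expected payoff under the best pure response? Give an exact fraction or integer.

route A: (-1)·(1/2) + (5)·(1/4) + (1)·(1/4) = 1.
route B: (2)·(1/2) + (2)·(1/4) + (-1)·(1/4) = 5/4.
route C: (0)·(1/2) + (1)·(1/4) + (6)·(1/4) = 7/4.
The best pure response is route C with expected payoff 7/4.

7/4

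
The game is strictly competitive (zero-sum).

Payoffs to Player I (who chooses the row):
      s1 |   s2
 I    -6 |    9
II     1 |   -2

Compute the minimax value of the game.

-1/6

Row minima are -6 and -2, so Player I's maximin is -2; column maxima are 1 and 9, so Player II's minimax is 1. These differ, so the equilibrium is in mixed strategies.
Let Player I play I with probability p. Player II is indifferent when −6p + (1−p) = 9p − 2(1−p), giving p = 1/6.
Let Player II play s1 with probability q. Player I is indifferent when −6q + 9(1−q) = q − 2(1−q), giving q = 11/18.
The value is -6·(11/18) + (9)·(7/18) = -1/6.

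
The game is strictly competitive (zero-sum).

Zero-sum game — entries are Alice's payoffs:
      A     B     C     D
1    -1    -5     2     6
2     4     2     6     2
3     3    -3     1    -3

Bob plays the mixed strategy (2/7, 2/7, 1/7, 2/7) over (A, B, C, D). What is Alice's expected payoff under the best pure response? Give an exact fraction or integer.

1: (-1)·(2/7) + (-5)·(2/7) + (2)·(1/7) + (6)·(2/7) = 2/7.
2: (4)·(2/7) + (2)·(2/7) + (6)·(1/7) + (2)·(2/7) = 22/7.
3: (3)·(2/7) + (-3)·(2/7) + (1)·(1/7) + (-3)·(2/7) = -5/7.
The best pure response is 2 with expected payoff 22/7.

22/7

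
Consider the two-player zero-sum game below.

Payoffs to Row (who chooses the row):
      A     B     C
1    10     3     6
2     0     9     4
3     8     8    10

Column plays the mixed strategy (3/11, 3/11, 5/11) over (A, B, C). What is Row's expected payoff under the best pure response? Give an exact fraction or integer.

1: (10)·(3/11) + (3)·(3/11) + (6)·(5/11) = 69/11.
2: (0)·(3/11) + (9)·(3/11) + (4)·(5/11) = 47/11.
3: (8)·(3/11) + (8)·(3/11) + (10)·(5/11) = 98/11.
The best pure response is 3 with expected payoff 98/11.

98/11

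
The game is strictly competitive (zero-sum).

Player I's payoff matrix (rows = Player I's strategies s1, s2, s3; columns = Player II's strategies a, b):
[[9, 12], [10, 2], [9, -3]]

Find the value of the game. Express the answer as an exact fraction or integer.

Row s3 is strictly dominated by row s2, so Player I never plays it.
The remaining 2×2 game on (s1, s2) × (a, b) has no saddle point. Let Player I play s1 with probability p; indifference gives 9p + 10(1−p) = 12p + 2(1−p), so p = 8/11.
Similarly Player II's optimal q on a is 10/11, and the value is 9·(10/11) + (12)·(1/11) = 102/11.

102/11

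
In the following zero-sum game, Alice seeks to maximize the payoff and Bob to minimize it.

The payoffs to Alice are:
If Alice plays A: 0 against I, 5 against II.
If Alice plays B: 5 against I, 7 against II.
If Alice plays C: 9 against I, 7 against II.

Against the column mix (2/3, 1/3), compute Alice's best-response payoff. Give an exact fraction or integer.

A: (0)·(2/3) + (5)·(1/3) = 5/3.
B: (5)·(2/3) + (7)·(1/3) = 17/3.
C: (9)·(2/3) + (7)·(1/3) = 25/3.
The best pure response is C with expected payoff 25/3.

25/3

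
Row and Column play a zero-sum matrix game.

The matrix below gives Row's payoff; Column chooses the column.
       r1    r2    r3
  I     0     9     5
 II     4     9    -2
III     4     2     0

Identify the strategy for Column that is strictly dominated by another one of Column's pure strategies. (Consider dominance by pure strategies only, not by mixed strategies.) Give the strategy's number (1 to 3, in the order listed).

2

Column prefers columns that give Row less. Compare r2 with r3: 5 < 9, -2 < 9, 0 < 2.
So r3 strictly dominates r2 for Column; r2 is strictly dominated.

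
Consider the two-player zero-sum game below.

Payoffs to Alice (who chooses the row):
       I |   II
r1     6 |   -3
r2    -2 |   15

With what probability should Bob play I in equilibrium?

9/13

Row minima are -3 and -2, so Alice's maximin is -2; column maxima are 6 and 15, so Bob's minimax is 6. These differ, so the equilibrium is in mixed strategies.
Let Bob play I with probability q. Alice is indifferent when 6q − 3(1−q) = −2q + 15(1−q), giving q = 9/13.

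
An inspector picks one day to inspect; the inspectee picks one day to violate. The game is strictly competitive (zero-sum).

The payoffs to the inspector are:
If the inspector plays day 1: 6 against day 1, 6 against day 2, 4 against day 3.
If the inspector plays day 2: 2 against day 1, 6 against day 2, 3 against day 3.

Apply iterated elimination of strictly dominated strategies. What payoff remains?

Column day 2 is strictly dominated by day 3 for the inspectee (4<6, 3<6); eliminate day 2.
Row day 2 is strictly dominated by row day 1 (6>2, 4>3); eliminate day 2.
Column day 1 is strictly dominated by day 3 for the inspectee (4<6); eliminate day 1.
Only (day 1, day 3) remains, with payoff 4.

4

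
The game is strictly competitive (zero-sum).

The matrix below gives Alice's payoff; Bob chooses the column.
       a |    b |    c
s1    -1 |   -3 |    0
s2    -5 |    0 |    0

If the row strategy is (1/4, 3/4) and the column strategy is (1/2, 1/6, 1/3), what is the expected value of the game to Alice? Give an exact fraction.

Against (1/2, 1/6, 1/3), each row's expected payoff is s1: -1; s2: -5/2.
Taking the (1/4, 3/4)-weighted average: (1/4)·(-1) + (3/4)·(-5/2) = -17/8.

-17/8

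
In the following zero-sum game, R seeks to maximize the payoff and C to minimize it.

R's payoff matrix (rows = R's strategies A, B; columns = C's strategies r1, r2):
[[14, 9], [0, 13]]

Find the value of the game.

91/9

Row minima are 9 and 0, so R's maximin is 9; column maxima are 14 and 13, so C's minimax is 13. These differ, so the equilibrium is in mixed strategies.
Let R play A with probability p. C is indifferent when 14p = 9p + 13(1−p), giving p = 13/18.
Let C play r1 with probability q. R is indifferent when 14q + 9(1−q) = 13(1−q), giving q = 2/9.
The value is 14·(2/9) + (9)·(7/9) = 91/9.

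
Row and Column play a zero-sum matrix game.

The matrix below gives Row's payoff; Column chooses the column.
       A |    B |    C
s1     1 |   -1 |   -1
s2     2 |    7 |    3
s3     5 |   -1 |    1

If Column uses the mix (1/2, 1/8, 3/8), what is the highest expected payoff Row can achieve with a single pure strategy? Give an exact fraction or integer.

s1: (1)·(1/2) + (-1)·(1/8) + (-1)·(3/8) = 0.
s2: (2)·(1/2) + (7)·(1/8) + (3)·(3/8) = 3.
s3: (5)·(1/2) + (-1)·(1/8) + (1)·(3/8) = 11/4.
The best pure response is s2 with expected payoff 3.

3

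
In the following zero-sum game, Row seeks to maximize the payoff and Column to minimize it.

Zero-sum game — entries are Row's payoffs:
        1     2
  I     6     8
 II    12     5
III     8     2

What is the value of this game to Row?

Row III is strictly dominated by row II, so Row never plays it.
The remaining 2×2 game on (I, II) × (1, 2) has no saddle point. Let Row play I with probability p; indifference gives 6p + 12(1−p) = 8p + 5(1−p), so p = 7/9.
Similarly Column's optimal q on 1 is 1/3, and the value is 6·(1/3) + (8)·(2/3) = 22/3.

22/3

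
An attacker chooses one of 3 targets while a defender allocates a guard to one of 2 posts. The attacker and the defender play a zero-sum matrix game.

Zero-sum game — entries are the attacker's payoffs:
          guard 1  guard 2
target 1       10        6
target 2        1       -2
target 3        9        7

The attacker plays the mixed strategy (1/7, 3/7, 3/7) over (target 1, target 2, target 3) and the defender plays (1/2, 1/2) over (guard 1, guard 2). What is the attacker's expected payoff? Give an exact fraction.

61/14

Against (1/2, 1/2), each row's expected payoff is target 1: 8; target 2: -1/2; target 3: 8.
Taking the (1/7, 3/7, 3/7)-weighted average: (1/7)·(8) + (3/7)·(-1/2) + (3/7)·(8) = 61/14.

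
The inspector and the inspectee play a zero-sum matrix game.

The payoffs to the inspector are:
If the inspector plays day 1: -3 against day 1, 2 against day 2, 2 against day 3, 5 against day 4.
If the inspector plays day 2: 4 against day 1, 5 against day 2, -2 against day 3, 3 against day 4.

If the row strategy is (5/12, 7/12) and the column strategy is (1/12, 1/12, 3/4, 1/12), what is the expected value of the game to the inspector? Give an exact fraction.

17/36

Against (1/12, 1/12, 3/4, 1/12), each row's expected payoff is day 1: 11/6; day 2: -1/2.
Taking the (5/12, 7/12)-weighted average: (5/12)·(11/6) + (7/12)·(-1/2) = 17/36.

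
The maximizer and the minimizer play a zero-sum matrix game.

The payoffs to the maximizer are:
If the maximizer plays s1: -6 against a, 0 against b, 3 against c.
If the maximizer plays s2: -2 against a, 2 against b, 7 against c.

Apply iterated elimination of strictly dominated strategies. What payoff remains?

-2

Row s1 is strictly dominated by row s2 (-2>-6, 2>0, 7>3); eliminate s1.
Column c is strictly dominated by a for the minimizer (-2<7); eliminate c.
Column b is strictly dominated by a for the minimizer (-2<2); eliminate b.
Only (s2, a) remains, with payoff -2.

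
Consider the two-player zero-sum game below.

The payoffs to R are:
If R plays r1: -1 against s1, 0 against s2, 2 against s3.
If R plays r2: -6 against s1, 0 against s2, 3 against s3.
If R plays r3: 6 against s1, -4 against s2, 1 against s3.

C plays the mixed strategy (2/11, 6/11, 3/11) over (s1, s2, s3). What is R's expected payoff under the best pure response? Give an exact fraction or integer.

r1: (-1)·(2/11) + (0)·(6/11) + (2)·(3/11) = 4/11.
r2: (-6)·(2/11) + (0)·(6/11) + (3)·(3/11) = -3/11.
r3: (6)·(2/11) + (-4)·(6/11) + (1)·(3/11) = -9/11.
The best pure response is r1 with expected payoff 4/11.

4/11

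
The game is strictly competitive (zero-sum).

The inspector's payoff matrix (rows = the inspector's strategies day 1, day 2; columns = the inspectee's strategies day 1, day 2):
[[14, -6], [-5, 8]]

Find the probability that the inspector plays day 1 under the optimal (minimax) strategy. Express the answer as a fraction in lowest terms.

Row minima are -6 and -5, so the inspector's maximin is -5; column maxima are 14 and 8, so the inspectee's minimax is 8. These differ, so the equilibrium is in mixed strategies.
Let the inspector play day 1 with probability p. The inspectee is indifferent when 14p − 5(1−p) = −6p + 8(1−p), giving p = 13/33.

13/33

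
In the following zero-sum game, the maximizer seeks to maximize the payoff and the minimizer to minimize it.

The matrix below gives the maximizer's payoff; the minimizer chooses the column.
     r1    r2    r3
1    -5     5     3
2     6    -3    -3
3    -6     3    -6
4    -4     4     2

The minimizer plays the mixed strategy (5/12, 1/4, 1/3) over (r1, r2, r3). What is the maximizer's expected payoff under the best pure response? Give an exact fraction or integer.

1: (-5)·(5/12) + (5)·(1/4) + (3)·(1/3) = 1/6.
2: (6)·(5/12) + (-3)·(1/4) + (-3)·(1/3) = 3/4.
3: (-6)·(5/12) + (3)·(1/4) + (-6)·(1/3) = -15/4.
4: (-4)·(5/12) + (4)·(1/4) + (2)·(1/3) = 0.
The best pure response is 2 with expected payoff 3/4.

3/4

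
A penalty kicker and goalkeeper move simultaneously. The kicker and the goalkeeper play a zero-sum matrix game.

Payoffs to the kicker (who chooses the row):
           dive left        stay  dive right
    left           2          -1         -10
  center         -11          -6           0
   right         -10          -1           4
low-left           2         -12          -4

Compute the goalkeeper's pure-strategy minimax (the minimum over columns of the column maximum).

The worst case (largest entry) in each column is dive left: 2, stay: -1, dive right: 4.
The best (smallest) of these is -1.

-1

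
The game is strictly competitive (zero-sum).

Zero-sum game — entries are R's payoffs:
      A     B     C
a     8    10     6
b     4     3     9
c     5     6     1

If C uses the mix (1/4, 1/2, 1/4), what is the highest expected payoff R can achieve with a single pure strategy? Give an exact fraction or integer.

a: (8)·(1/4) + (10)·(1/2) + (6)·(1/4) = 17/2.
b: (4)·(1/4) + (3)·(1/2) + (9)·(1/4) = 19/4.
c: (5)·(1/4) + (6)·(1/2) + (1)·(1/4) = 9/2.
The best pure response is a with expected payoff 17/2.

17/2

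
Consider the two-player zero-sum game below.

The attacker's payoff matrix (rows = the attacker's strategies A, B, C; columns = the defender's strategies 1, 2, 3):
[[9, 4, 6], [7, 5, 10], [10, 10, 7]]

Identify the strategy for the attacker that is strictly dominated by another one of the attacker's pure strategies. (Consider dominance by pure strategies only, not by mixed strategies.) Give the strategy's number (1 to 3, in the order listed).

1

Compare A with C: 10 > 9, 10 > 4, 7 > 6.
So C strictly dominates A for the attacker; A is strictly dominated.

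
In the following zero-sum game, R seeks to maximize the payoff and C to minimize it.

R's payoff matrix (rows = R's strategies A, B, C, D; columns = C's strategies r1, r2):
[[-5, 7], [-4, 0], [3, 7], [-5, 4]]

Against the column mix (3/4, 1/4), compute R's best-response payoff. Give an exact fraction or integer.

4

A: (-5)·(3/4) + (7)·(1/4) = -2.
B: (-4)·(3/4) + (0)·(1/4) = -3.
C: (3)·(3/4) + (7)·(1/4) = 4.
D: (-5)·(3/4) + (4)·(1/4) = -11/4.
The best pure response is C with expected payoff 4.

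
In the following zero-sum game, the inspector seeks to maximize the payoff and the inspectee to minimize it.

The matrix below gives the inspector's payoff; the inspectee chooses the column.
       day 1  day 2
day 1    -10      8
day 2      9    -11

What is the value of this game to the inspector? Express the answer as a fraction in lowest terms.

-1

Row minima are -10 and -11, so the inspector's maximin is -10; column maxima are 9 and 8, so the inspectee's minimax is 8. These differ, so the equilibrium is in mixed strategies.
Let the inspector play day 1 with probability p. The inspectee is indifferent when −10p + 9(1−p) = 8p − 11(1−p), giving p = 10/19.
Let the inspectee play day 1 with probability q. The inspector is indifferent when −10q + 8(1−q) = 9q − 11(1−q), giving q = 1/2.
The value is -10·(1/2) + (8)·(1/2) = -1.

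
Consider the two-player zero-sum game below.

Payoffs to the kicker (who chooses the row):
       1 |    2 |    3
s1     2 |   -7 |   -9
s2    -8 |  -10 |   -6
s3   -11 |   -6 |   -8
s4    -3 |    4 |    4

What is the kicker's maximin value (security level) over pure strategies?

-3

The worst-case payoff for each row is s1: -9, s2: -10, s3: -11, s4: -3.
The best of these is -3.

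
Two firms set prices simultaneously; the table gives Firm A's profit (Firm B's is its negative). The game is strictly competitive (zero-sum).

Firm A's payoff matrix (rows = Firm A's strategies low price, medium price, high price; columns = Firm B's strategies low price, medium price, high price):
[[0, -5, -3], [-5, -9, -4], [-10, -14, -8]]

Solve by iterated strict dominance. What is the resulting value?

-5

Column high price is strictly dominated by medium price for Firm B (-5<-3, -9<-4, -14<-8); eliminate high price.
Row medium price is strictly dominated by row low price (0>-5, -5>-9); eliminate medium price.
Row high price is strictly dominated by row low price (0>-10, -5>-14); eliminate high price.
Column low price is strictly dominated by medium price for Firm B (-5<0); eliminate low price.
Only (low price, medium price) remains, with payoff -5.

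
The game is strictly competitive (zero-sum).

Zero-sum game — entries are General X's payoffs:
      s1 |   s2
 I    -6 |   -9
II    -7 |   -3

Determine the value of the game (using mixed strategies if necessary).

Row minima are -9 and -7, so General X's maximin is -7; column maxima are -6 and -3, so General Y's minimax is -6. These differ, so the equilibrium is in mixed strategies.
Let General X play I with probability p. General Y is indifferent when −6p − 7(1−p) = −9p − 3(1−p), giving p = 4/7.
Let General Y play s1 with probability q. General X is indifferent when −6q − 9(1−q) = −7q − 3(1−q), giving q = 6/7.
The value is -6·(6/7) + (-9)·(1/7) = -45/7.

-45/7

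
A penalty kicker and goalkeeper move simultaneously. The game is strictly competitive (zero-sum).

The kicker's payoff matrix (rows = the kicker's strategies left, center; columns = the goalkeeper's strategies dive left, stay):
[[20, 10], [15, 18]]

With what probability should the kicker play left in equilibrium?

3/13

Row minima are 10 and 15, so the kicker's maximin is 15; column maxima are 20 and 18, so the goalkeeper's minimax is 18. These differ, so the equilibrium is in mixed strategies.
Let the kicker play left with probability p. The goalkeeper is indifferent when 20p + 15(1−p) = 10p + 18(1−p), giving p = 3/13.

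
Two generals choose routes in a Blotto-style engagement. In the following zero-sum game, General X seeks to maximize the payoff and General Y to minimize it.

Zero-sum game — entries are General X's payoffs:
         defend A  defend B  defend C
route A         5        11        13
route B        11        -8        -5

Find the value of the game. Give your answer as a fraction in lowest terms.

Column defend C is strictly dominated by defend B for General Y (it gives General X more in every row).
The remaining 2×2 game on (route A, route B) × (defend A, defend B) has no saddle point. Let General X play route A with probability p; indifference gives 5p + 11(1−p) = 11p − 8(1−p), so p = 19/25.
Similarly General Y's optimal q on defend A is 19/25, and the value is 5·(19/25) + (11)·(6/25) = 161/25.

161/25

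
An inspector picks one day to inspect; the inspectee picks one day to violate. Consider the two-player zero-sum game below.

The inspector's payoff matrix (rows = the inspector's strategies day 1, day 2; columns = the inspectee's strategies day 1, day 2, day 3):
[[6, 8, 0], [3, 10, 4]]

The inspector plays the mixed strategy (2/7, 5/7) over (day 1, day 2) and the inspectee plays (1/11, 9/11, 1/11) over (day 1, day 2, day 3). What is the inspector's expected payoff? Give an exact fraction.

641/77

Against (1/11, 9/11, 1/11), each row's expected payoff is day 1: 78/11; day 2: 97/11.
Taking the (2/7, 5/7)-weighted average: (2/7)·(78/11) + (5/7)·(97/11) = 641/77.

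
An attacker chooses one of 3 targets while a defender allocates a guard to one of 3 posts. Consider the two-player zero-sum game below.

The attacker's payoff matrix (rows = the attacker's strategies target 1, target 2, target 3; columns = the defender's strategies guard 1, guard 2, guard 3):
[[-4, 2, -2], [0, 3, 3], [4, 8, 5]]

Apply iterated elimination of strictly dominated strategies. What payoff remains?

Row target 1 is strictly dominated by row target 2 (0>-4, 3>2, 3>-2); eliminate target 1.
Column guard 2 is strictly dominated by guard 1 for the defender (0<3, 4<8); eliminate guard 2.
Row target 2 is strictly dominated by row target 3 (4>0, 5>3); eliminate target 2.
Column guard 3 is strictly dominated by guard 1 for the defender (4<5); eliminate guard 3.
Only (target 3, guard 1) remains, with payoff 4.

4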